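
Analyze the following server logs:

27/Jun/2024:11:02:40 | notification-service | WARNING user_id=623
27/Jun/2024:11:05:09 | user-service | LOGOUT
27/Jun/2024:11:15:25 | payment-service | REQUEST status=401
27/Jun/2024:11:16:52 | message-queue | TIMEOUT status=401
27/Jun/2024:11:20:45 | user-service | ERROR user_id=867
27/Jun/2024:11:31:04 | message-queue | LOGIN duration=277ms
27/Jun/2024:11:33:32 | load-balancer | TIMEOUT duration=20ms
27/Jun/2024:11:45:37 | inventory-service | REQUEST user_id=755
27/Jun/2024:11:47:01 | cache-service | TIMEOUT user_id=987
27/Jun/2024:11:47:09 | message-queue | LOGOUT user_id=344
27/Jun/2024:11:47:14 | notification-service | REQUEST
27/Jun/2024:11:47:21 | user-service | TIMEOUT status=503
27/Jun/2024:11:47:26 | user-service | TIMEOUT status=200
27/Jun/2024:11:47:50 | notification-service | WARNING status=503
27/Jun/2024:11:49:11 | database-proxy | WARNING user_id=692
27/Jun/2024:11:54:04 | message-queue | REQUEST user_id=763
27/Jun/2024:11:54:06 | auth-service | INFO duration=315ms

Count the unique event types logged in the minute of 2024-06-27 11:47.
4

To count unique event types:

1. Filter events in the minute starting at 2024-06-27 11:47
2. Extract event types from matching entries
3. Count unique types: 4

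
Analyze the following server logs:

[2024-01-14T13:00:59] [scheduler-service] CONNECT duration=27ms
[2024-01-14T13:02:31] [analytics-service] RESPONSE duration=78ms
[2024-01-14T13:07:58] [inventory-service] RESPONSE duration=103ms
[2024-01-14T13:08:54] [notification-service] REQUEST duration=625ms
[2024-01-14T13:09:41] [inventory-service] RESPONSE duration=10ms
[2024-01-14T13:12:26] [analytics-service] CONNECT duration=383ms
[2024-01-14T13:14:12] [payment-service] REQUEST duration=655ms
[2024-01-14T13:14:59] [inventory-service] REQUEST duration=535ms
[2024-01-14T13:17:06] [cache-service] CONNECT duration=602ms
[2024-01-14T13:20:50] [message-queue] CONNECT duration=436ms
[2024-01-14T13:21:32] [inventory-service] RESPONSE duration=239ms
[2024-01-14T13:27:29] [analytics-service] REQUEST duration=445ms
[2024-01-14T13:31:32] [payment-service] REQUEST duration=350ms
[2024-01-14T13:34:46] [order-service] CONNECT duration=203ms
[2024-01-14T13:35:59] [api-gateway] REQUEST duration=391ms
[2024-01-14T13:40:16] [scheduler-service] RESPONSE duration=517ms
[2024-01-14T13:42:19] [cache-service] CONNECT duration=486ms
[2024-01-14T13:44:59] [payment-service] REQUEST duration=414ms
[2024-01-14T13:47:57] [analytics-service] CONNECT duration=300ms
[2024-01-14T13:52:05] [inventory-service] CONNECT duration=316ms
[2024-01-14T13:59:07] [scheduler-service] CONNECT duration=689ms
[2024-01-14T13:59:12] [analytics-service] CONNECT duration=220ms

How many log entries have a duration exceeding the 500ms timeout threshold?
6

To count timeouts:

1. Threshold: 500ms
2. Extract duration from each log entry
3. Count entries where duration > 500
4. Timeout count: 6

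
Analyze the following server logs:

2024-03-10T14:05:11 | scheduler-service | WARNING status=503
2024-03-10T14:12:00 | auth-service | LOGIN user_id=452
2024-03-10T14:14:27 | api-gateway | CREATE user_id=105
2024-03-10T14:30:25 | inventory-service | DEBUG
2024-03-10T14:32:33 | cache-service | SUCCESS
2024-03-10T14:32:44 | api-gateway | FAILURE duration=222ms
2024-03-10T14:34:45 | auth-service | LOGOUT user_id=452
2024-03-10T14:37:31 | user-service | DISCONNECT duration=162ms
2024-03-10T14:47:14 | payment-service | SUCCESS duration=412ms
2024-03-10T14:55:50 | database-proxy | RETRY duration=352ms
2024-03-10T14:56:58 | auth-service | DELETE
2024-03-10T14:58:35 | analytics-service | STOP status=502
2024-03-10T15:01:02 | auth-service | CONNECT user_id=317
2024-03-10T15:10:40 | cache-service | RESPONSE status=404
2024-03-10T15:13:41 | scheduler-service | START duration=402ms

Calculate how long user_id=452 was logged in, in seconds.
1365

To calculate session duration:

1. Find LOGIN event for user_id=452: 2024-03-10T14:12:00
2. Find LOGOUT event for user_id=452: 2024-03-10T14:34:45
3. Session duration: 2024-03-10T14:34:45 - 2024-03-10T14:12:00 = 1365 seconds (22 minutes)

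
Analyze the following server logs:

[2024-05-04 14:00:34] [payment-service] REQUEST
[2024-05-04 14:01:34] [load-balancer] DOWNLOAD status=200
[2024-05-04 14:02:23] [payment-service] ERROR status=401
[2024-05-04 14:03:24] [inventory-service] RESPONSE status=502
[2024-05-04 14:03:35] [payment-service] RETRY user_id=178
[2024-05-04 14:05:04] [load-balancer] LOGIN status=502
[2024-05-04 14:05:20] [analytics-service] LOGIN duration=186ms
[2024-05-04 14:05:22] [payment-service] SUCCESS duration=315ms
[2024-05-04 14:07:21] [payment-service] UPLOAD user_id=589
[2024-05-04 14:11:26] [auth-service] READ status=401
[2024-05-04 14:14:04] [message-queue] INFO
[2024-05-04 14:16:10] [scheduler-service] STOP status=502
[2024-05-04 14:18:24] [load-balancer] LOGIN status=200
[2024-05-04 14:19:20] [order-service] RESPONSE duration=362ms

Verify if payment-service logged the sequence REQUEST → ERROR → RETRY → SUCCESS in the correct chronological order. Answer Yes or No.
Yes

To verify sequence order:

1. Find all events in sequence REQUEST → ERROR → RETRY → SUCCESS for payment-service
2. Extract their timestamps
3. Check if timestamps are in ascending order
4. Result: Yes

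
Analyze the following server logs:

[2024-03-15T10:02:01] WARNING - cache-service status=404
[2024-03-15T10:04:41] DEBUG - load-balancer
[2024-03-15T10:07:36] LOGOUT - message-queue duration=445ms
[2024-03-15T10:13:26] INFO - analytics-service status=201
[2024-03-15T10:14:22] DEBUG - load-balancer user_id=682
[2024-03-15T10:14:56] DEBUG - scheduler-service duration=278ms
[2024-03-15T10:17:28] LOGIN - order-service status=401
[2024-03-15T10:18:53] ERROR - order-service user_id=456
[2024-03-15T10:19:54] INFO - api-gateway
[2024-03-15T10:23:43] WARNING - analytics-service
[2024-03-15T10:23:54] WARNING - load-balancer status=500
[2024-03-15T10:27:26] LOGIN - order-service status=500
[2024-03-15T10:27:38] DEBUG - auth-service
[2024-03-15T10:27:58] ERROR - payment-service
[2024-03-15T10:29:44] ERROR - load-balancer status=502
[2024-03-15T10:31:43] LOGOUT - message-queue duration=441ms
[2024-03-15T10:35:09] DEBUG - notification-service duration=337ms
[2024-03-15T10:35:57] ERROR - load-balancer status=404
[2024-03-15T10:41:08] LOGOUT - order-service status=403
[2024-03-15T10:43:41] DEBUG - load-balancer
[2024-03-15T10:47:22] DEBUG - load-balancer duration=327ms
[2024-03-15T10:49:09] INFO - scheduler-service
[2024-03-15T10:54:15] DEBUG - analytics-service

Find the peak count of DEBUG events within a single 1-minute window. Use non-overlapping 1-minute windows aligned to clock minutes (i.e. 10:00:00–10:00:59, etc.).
2

To find the burst window:

1. Divide the log period into non-overlapping 1-minute windows starting at 10:00
2. Count DEBUG events in each window
3. Find the window with maximum count
4. Maximum events in a window: 2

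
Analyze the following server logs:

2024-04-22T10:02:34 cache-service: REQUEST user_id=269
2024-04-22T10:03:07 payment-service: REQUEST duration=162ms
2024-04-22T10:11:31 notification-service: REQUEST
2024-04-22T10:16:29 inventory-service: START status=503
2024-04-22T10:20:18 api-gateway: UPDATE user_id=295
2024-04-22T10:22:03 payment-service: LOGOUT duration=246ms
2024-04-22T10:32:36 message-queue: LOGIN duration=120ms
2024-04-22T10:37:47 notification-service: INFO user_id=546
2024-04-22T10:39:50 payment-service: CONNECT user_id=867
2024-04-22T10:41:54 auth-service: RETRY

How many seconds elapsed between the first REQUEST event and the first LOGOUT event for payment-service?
1136

To find the time between events:

1. Locate the first REQUEST event for payment-service: 2024-04-22T10:03:07
2. Locate the first LOGOUT event for payment-service: 2024-04-22T10:22:03
3. Calculate the difference: 2024-04-22T10:22:03 - 2024-04-22T10:03:07 = 1136 seconds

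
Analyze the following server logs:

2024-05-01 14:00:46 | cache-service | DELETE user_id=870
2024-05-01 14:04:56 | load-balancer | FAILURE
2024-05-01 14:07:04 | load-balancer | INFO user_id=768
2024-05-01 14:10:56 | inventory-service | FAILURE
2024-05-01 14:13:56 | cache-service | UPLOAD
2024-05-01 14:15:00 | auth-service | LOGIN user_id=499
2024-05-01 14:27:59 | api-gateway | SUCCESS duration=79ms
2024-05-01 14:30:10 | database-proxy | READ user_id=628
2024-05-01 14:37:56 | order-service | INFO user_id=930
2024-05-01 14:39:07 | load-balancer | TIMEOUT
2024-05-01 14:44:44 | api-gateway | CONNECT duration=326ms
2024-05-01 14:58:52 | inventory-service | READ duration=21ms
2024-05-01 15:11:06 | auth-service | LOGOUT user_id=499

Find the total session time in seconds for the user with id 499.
3366

To calculate session duration:

1. Find LOGIN event for user_id=499: 2024-05-01 14:15:00
2. Find LOGOUT event for user_id=499: 2024-05-01 15:11:06
3. Session duration: 2024-05-01 15:11:06 - 2024-05-01 14:15:00 = 3366 seconds (56 minutes)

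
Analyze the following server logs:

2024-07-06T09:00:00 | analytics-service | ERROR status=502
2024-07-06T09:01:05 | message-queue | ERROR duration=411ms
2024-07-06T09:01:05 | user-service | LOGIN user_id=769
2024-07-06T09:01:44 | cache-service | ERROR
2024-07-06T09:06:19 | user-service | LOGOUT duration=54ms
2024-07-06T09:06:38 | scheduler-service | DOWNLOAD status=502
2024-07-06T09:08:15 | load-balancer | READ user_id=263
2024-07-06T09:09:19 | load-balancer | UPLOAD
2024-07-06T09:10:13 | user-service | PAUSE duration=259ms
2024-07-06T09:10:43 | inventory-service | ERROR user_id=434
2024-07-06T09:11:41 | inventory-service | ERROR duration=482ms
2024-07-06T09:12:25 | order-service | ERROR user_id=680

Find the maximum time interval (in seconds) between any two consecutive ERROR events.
539

To find the longest gap:

1. Extract all ERROR events in chronological order
2. Calculate time differences between consecutive events
3. Find the maximum difference
4. Longest gap: 539 seconds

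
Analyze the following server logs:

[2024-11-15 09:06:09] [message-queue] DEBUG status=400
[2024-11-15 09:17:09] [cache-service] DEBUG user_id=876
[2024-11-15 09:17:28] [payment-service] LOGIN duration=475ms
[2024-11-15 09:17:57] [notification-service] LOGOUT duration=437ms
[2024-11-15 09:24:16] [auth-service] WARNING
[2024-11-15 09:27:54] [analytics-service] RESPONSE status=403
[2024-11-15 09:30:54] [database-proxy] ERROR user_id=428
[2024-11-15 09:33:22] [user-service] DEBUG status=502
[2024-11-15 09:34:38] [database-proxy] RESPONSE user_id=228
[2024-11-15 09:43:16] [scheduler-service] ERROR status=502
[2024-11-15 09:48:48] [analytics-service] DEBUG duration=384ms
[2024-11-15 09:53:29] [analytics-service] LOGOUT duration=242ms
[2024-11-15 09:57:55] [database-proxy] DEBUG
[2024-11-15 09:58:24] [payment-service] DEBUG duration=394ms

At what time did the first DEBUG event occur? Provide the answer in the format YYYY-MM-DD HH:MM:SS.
2024-11-15 09:06:09

To find the first event:

1. Filter for all DEBUG events
2. Sort by timestamp
3. Select the first one
4. Timestamp: 2024-11-15 09:06:09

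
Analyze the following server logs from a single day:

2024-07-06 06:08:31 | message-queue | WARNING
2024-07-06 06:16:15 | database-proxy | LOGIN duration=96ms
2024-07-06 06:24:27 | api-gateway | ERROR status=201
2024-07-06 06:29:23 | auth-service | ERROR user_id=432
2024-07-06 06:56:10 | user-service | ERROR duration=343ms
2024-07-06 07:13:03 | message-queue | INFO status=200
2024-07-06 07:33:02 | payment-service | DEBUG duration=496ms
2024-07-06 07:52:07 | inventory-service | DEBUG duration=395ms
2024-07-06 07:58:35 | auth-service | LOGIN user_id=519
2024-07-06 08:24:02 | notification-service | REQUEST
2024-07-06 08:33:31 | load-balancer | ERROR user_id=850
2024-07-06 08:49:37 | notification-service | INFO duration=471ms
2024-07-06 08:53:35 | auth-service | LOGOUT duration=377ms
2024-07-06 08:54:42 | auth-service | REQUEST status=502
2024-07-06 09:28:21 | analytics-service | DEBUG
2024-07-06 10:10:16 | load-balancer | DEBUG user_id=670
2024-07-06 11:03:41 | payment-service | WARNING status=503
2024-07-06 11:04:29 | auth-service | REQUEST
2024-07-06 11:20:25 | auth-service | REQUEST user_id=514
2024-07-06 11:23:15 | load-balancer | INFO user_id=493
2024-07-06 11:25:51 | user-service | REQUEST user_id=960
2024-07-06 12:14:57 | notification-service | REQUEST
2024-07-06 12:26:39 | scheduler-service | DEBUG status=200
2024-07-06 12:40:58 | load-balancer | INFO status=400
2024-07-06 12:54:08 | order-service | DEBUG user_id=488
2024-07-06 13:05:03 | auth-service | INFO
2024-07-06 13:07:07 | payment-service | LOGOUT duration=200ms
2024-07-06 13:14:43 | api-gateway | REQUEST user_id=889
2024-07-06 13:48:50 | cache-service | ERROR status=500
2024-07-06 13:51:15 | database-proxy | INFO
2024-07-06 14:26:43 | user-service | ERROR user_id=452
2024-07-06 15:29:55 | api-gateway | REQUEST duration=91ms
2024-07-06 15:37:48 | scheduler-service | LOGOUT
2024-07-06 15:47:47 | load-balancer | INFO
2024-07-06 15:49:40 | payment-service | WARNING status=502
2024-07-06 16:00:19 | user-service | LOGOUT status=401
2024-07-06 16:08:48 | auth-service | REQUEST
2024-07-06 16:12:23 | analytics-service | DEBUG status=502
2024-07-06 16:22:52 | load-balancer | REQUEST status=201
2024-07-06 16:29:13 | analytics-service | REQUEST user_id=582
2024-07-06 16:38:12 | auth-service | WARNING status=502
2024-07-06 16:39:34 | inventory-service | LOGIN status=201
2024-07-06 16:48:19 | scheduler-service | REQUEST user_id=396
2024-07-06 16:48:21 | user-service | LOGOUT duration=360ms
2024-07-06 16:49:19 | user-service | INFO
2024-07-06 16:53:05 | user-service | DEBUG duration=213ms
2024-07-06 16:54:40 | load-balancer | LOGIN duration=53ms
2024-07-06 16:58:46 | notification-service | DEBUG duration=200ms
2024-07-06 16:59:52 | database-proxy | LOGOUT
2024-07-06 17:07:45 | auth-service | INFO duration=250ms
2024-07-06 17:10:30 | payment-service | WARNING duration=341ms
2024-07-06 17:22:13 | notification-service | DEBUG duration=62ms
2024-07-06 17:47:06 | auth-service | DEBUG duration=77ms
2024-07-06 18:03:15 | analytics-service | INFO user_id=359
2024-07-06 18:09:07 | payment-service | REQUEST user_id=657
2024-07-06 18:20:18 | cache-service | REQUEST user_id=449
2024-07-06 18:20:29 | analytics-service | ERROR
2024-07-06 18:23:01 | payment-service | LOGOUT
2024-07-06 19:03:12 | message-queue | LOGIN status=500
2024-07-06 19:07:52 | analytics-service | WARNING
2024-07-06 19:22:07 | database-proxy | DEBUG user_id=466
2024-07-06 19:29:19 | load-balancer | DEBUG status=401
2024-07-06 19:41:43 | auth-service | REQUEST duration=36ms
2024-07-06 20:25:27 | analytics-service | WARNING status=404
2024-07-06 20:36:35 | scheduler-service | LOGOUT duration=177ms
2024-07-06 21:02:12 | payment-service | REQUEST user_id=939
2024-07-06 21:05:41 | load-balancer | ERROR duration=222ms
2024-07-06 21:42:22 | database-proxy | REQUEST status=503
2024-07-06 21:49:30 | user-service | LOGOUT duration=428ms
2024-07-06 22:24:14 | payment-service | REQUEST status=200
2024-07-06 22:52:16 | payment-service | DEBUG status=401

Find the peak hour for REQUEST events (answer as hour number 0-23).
16

To find the peak hour:

1. Group all REQUEST events by hour
2. Count events in each hour
3. Find hour with maximum count
4. Peak hour: 16 (with 4 events)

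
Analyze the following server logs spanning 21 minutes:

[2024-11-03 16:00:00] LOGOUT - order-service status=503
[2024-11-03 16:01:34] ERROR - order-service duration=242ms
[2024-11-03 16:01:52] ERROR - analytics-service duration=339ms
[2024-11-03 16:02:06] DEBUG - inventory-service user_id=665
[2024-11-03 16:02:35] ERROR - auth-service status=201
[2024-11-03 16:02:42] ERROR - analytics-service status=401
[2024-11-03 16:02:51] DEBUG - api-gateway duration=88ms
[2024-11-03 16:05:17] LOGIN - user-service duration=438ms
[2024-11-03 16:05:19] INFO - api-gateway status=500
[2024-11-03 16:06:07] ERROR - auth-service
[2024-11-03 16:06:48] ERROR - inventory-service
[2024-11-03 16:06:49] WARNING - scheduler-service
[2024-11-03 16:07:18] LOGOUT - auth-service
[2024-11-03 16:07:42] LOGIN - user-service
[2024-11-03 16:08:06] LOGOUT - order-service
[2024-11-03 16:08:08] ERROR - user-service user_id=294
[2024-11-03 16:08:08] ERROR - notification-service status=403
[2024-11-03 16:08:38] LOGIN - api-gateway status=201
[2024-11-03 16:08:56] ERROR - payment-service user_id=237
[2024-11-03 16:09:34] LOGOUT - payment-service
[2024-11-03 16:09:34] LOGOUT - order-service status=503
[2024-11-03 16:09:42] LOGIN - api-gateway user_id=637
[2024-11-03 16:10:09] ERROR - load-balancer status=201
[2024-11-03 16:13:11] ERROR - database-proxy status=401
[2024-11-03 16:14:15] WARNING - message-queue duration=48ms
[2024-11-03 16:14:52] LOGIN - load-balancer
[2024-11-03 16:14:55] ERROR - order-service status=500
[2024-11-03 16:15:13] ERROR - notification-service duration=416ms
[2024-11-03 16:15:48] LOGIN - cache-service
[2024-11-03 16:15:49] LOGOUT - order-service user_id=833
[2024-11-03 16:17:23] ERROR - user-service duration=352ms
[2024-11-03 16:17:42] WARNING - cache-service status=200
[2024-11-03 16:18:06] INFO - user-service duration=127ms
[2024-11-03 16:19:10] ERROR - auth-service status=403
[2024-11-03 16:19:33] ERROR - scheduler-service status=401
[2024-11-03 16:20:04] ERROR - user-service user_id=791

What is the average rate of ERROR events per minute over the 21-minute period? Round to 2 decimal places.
0.81

To calculate the rate:

1. Count total ERROR events: 17
2. Total time period: 21 minutes
3. Rate = 17 / 21 = 0.81 events per minute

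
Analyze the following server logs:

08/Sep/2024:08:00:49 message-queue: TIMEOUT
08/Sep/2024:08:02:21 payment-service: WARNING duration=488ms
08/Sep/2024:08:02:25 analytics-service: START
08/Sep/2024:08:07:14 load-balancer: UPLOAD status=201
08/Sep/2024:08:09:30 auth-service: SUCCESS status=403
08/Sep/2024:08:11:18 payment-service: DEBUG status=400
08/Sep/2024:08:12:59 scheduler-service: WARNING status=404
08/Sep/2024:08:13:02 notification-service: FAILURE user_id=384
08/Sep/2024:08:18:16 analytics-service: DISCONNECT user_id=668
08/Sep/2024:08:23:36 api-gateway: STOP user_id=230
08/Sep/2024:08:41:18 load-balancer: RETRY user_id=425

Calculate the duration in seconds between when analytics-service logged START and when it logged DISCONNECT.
951

To find the time between events:

1. Locate the first START event for analytics-service: 08/Sep/2024:08:02:25
2. Locate the first DISCONNECT event for analytics-service: 08/Sep/2024:08:18:16
3. Calculate the difference: 08/Sep/2024:08:18:16 - 08/Sep/2024:08:02:25 = 951 seconds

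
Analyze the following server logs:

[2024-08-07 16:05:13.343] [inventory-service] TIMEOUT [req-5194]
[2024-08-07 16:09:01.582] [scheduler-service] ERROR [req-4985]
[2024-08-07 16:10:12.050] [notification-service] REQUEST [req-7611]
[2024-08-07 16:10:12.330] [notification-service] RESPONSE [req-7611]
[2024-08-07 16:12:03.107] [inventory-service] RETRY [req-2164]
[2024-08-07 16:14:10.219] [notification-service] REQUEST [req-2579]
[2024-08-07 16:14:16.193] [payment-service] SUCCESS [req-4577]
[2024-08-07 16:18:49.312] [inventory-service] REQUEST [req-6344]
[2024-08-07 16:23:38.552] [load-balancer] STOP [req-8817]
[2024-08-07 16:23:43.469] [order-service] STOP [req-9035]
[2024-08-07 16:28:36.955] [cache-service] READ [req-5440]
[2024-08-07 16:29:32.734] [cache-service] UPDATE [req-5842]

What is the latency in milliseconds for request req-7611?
280

To calculate latency:

1. Find REQUEST with id req-7611: 2024-08-07 16:10:12.050
2. Find RESPONSE with id req-7611: 2024-08-07 16:10:12.330
3. Latency: 2024-08-07 16:10:12.330 - 2024-08-07 16:10:12.050 = 280ms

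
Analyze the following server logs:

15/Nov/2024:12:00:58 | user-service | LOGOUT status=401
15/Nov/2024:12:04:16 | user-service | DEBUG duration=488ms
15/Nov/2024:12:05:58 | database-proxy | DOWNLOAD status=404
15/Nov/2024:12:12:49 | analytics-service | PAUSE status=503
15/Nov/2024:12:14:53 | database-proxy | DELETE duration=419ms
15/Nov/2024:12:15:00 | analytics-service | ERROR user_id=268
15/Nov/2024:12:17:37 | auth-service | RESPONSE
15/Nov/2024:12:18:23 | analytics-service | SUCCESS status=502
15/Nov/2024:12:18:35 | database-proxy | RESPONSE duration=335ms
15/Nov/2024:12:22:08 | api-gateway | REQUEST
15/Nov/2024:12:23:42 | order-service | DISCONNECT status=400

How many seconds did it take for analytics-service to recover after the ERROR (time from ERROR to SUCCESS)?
203

To calculate recovery time:

1. Find ERROR event for analytics-service: 15/Nov/2024:12:15:00
2. Find next SUCCESS event for analytics-service: 15/Nov/2024:12:18:23
3. Recovery time: 15/Nov/2024:12:18:23 - 15/Nov/2024:12:15:00 = 203 seconds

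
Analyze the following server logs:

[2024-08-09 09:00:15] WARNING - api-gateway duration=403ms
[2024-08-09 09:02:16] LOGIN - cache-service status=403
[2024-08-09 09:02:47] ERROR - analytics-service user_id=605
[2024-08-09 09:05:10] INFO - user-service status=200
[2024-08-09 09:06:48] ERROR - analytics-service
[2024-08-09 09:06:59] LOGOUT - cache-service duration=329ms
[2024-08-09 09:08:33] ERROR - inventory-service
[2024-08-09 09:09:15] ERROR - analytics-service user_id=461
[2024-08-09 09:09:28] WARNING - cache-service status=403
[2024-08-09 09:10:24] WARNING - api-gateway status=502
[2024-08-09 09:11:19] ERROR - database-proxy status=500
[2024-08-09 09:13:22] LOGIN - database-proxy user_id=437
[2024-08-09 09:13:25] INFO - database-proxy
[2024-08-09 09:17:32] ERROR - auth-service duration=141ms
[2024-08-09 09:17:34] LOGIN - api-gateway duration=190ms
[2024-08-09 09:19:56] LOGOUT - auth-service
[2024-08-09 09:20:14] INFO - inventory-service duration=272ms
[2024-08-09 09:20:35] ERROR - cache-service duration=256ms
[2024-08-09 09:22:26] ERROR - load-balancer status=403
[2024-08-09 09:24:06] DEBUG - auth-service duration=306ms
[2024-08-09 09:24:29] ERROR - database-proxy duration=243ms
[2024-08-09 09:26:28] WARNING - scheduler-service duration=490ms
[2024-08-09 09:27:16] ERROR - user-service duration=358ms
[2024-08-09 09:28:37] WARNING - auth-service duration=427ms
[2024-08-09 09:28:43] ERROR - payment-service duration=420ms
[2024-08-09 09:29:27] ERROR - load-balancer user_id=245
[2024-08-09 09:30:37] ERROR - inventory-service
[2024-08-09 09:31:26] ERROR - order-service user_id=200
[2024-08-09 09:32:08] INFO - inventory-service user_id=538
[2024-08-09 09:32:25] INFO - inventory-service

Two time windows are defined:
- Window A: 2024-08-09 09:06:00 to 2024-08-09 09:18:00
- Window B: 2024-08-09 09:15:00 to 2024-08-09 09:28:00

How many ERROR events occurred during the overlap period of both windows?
1

To find overlap events:

1. Window A: 2024-08-09 09:06:00 to 2024-08-09 09:18:00
2. Window B: 2024-08-09 09:15:00 to 2024-08-09 09:28:00
3. Overlap period: 2024-08-09 09:15:00 to 2024-08-09 09:18:00
4. Count ERROR events in overlap: 1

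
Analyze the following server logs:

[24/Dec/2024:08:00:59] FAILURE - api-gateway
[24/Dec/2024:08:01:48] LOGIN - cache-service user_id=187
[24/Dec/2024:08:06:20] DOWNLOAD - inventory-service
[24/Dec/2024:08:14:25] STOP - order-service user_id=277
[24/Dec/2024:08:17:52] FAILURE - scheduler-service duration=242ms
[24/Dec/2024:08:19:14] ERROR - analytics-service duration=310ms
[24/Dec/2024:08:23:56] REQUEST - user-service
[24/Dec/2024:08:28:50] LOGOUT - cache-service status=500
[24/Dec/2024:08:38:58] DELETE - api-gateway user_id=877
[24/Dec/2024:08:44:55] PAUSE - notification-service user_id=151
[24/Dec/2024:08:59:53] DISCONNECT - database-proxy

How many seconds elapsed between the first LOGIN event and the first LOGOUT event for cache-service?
1622

To find the time between events:

1. Locate the first LOGIN event for cache-service: 24/Dec/2024:08:01:48
2. Locate the first LOGOUT event for cache-service: 24/Dec/2024:08:28:50
3. Calculate the difference: 24/Dec/2024:08:28:50 - 24/Dec/2024:08:01:48 = 1622 seconds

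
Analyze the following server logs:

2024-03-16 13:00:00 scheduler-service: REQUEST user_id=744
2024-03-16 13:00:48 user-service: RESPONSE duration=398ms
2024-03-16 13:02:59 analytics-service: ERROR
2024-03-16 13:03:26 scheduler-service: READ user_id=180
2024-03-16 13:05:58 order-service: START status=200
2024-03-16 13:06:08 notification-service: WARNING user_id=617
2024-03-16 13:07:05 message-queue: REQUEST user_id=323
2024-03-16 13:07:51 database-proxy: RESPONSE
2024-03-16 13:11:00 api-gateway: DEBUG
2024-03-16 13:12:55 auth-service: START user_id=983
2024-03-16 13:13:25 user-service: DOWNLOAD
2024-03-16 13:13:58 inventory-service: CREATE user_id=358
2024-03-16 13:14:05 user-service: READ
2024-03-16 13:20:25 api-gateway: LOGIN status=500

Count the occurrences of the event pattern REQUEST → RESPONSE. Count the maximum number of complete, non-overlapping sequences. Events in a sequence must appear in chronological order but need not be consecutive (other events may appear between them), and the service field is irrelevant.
2

To count sequences:

1. Look for pattern: REQUEST → RESPONSE
2. Greedily scan the log in chronological order, matching each sequence element in turn (ignoring service)
3. Each time the full pattern completes, increment the count and restart matching from the next event
4. Complete non-overlapping sequences found: 2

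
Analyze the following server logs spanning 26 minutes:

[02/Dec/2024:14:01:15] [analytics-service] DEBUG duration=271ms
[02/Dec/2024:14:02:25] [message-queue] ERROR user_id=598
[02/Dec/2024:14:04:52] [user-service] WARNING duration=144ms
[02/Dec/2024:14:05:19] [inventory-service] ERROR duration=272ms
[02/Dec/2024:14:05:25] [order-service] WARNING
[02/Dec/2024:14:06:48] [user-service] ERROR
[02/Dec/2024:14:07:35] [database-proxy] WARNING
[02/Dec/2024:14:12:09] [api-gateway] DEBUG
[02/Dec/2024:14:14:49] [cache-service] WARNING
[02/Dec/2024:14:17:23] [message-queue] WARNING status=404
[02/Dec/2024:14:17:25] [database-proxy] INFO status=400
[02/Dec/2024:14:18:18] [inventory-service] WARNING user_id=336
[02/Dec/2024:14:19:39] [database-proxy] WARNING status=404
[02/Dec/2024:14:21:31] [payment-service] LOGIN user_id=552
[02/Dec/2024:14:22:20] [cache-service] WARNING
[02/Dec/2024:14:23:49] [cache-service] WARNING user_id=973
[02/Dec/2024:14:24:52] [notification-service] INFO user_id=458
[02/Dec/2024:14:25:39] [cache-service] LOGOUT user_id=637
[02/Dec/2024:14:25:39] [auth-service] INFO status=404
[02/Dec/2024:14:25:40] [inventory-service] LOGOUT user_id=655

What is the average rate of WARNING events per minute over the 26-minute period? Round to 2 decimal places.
0.35

To calculate the rate:

1. Count total WARNING events: 9
2. Total time period: 26 minutes
3. Rate = 9 / 26 = 0.35 events per minute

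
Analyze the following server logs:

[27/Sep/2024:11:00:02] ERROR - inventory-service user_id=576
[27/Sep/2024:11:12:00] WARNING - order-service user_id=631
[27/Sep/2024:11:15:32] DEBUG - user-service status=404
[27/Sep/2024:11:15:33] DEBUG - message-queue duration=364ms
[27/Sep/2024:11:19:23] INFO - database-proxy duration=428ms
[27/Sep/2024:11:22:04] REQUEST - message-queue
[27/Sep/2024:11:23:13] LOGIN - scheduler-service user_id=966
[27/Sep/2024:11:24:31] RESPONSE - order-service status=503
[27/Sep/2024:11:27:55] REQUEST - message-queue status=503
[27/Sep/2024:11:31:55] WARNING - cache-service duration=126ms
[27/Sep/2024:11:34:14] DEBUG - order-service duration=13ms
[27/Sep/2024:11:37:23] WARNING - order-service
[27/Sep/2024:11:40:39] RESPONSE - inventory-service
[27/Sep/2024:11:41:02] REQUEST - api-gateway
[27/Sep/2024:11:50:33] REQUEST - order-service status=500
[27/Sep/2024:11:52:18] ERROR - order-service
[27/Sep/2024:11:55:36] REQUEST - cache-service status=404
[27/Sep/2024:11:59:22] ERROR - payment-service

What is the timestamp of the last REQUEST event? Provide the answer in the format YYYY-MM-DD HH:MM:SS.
2024-09-27 11:55:36

To find the last event:

1. Filter for all REQUEST events
2. Sort by timestamp
3. Select the last one
4. Timestamp: 2024-09-27 11:55:36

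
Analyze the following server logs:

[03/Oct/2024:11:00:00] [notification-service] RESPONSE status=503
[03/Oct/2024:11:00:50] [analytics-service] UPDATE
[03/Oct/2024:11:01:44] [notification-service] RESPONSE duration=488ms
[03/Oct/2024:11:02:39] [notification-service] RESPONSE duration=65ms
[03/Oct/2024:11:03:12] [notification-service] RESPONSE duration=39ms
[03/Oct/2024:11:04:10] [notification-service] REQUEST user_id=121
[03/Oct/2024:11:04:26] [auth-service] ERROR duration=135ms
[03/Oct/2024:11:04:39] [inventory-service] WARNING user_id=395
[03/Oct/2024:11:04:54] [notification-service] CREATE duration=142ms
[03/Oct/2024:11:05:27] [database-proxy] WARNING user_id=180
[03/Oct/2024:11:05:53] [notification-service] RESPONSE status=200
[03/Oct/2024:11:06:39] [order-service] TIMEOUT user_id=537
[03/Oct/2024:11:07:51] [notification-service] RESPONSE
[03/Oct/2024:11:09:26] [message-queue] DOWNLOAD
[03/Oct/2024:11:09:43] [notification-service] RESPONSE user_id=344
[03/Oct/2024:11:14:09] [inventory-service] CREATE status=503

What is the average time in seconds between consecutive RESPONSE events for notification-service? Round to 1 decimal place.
97.2

To calculate average interval:

1. Find all RESPONSE events for notification-service in order
2. Calculate time gaps between consecutive events
3. Compute mean of gaps: 583 / 6 = 97.2 seconds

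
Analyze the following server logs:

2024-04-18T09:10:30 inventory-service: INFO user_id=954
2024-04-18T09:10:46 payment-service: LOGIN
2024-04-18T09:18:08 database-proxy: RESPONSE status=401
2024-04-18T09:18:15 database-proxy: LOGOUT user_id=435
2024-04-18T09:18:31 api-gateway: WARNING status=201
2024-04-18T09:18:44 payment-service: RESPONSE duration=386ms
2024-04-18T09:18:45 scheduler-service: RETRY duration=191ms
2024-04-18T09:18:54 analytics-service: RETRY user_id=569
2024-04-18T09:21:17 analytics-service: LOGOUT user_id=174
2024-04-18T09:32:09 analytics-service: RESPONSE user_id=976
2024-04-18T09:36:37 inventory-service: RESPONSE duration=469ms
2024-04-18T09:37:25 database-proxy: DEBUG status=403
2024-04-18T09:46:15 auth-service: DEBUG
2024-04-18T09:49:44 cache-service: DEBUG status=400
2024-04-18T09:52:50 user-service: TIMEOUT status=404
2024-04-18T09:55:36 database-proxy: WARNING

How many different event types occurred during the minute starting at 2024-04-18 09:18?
4

To count unique event types:

1. Filter events in the minute starting at 2024-04-18 09:18
2. Extract event types from matching entries
3. Count unique types: 4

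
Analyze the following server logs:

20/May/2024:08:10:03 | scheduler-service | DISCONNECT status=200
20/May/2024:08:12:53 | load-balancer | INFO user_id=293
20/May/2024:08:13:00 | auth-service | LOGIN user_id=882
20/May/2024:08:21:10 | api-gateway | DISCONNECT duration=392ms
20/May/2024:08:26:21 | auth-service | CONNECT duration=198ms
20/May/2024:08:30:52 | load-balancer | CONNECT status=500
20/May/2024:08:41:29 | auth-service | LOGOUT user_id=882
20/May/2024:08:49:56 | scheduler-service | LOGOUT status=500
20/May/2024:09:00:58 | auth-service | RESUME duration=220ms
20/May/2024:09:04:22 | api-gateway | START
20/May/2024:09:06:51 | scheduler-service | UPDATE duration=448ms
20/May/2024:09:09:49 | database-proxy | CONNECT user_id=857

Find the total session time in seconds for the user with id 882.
1709

To calculate session duration:

1. Find LOGIN event for user_id=882: 20/May/2024:08:13:00
2. Find LOGOUT event for user_id=882: 20/May/2024:08:41:29
3. Session duration: 20/May/2024:08:41:29 - 20/May/2024:08:13:00 = 1709 seconds (28 minutes)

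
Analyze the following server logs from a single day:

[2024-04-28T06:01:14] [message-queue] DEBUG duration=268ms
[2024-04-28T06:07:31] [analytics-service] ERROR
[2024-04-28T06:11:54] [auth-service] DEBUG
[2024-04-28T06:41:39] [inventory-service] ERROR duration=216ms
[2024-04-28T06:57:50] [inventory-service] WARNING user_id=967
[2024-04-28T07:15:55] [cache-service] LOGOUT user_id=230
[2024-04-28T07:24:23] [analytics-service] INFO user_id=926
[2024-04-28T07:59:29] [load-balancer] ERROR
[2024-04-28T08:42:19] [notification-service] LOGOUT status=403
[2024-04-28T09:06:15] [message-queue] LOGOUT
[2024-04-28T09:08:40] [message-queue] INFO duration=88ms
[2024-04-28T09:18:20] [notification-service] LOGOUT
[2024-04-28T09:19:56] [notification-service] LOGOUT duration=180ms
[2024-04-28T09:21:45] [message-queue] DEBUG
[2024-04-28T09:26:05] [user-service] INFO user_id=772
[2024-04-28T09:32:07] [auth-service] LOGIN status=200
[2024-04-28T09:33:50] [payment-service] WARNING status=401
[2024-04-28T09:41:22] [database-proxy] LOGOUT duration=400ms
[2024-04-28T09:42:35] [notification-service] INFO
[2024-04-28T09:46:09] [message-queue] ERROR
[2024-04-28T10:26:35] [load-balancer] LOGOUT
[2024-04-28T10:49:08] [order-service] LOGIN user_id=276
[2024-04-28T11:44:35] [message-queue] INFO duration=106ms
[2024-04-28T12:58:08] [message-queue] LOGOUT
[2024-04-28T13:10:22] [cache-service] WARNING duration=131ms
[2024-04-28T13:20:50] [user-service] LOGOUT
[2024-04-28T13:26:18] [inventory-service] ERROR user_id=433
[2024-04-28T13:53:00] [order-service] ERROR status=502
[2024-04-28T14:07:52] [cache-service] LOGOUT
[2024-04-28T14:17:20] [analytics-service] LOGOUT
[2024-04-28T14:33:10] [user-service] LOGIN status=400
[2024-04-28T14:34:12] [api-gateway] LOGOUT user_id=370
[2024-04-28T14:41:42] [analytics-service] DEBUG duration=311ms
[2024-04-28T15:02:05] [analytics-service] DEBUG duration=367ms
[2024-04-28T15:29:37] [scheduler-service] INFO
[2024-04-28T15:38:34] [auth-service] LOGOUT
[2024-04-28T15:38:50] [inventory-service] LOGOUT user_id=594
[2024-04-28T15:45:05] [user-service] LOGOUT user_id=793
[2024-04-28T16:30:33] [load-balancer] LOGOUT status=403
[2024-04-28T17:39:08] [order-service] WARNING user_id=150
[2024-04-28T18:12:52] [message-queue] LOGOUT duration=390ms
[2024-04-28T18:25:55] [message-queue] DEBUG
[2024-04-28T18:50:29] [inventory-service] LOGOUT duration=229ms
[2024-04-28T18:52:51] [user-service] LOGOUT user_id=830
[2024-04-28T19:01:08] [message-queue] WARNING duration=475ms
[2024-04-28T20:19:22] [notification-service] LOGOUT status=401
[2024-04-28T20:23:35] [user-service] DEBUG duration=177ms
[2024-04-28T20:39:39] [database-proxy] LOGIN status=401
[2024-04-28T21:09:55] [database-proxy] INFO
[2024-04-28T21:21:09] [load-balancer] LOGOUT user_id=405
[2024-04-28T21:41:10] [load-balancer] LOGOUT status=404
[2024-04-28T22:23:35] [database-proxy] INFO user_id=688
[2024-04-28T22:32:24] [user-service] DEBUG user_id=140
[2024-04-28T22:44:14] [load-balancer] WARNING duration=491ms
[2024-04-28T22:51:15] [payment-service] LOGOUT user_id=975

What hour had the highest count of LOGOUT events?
9

To find the peak hour:

1. Group all LOGOUT events by hour
2. Count events in each hour
3. Find hour with maximum count
4. Peak hour: 9 (with 4 events)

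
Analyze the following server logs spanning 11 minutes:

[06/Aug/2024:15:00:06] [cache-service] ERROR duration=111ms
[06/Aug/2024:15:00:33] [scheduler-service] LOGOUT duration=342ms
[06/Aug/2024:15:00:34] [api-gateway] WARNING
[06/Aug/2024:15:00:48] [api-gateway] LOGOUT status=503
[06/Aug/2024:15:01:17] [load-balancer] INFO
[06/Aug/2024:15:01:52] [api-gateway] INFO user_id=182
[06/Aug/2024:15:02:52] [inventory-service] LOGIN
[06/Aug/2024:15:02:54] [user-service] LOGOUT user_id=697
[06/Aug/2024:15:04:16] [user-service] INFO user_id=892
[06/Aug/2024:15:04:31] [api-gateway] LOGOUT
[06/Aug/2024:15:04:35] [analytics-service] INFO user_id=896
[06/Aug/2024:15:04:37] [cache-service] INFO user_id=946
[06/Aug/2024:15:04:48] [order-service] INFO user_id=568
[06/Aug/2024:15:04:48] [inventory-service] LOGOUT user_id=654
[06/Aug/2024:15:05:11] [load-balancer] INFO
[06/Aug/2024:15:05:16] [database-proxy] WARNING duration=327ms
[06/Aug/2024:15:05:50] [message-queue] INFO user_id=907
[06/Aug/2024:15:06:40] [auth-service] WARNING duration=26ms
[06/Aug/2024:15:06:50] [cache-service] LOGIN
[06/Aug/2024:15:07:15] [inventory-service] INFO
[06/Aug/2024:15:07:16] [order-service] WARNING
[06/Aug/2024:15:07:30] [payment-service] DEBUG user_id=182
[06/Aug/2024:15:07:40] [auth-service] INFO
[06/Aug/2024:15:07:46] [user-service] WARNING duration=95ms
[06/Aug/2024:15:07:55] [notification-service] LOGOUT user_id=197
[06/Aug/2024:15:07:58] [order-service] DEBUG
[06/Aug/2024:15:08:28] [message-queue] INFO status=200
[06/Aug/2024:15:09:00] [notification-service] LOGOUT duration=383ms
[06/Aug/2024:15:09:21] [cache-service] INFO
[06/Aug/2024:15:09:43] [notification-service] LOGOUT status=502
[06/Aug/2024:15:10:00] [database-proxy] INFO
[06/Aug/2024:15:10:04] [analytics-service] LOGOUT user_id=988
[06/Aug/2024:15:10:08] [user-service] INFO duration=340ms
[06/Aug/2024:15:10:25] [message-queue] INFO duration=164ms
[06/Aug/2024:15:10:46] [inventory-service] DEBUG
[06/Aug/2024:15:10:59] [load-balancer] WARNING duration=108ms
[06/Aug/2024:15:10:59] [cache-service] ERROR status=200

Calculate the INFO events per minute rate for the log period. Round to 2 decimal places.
1.36

To calculate the rate:

1. Count total INFO events: 15
2. Total time period: 11 minutes
3. Rate = 15 / 11 = 1.36 events per minute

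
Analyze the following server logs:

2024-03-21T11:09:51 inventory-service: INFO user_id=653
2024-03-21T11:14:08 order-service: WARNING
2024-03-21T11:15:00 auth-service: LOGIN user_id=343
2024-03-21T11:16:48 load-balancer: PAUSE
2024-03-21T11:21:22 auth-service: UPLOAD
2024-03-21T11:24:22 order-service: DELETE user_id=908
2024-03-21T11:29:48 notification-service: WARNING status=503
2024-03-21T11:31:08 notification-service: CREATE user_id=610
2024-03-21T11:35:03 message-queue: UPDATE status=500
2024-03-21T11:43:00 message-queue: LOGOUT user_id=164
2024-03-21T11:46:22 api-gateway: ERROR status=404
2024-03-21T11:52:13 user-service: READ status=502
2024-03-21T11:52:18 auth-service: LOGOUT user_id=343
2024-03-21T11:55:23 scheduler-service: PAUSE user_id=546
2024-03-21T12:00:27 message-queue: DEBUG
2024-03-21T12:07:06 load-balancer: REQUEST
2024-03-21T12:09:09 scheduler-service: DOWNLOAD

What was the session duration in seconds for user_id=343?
2238

To calculate session duration:

1. Find LOGIN event for user_id=343: 2024-03-21T11:15:00
2. Find LOGOUT event for user_id=343: 2024-03-21T11:52:18
3. Session duration: 2024-03-21T11:52:18 - 2024-03-21T11:15:00 = 2238 seconds (37 minutes)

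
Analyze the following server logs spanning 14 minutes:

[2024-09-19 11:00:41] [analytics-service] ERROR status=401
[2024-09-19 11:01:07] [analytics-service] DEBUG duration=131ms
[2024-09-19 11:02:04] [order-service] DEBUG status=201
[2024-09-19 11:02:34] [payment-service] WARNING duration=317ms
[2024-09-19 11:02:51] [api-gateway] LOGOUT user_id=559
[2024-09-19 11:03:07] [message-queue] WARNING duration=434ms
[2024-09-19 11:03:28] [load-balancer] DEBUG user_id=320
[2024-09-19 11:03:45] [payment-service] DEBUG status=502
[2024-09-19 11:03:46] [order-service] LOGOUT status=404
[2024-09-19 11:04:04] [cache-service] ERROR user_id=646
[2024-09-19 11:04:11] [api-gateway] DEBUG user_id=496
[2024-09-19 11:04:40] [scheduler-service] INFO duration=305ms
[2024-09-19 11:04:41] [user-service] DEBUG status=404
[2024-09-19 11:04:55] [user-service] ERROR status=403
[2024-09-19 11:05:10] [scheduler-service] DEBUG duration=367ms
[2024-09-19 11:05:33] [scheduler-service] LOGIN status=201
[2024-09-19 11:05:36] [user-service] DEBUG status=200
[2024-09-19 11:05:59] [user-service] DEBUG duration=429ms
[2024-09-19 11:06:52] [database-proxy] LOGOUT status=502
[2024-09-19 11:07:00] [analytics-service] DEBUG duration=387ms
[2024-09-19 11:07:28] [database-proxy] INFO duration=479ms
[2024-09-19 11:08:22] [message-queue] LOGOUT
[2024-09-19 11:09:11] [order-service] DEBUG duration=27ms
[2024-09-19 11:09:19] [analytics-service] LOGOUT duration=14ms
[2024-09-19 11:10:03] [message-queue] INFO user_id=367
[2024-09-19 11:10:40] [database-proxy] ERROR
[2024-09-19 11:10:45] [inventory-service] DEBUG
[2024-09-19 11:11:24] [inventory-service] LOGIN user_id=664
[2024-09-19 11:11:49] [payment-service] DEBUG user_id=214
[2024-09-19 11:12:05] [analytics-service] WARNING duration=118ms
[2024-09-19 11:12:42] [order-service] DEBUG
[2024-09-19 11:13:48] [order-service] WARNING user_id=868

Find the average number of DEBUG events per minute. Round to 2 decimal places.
1.0

To calculate the rate:

1. Count total DEBUG events: 14
2. Total time period: 14 minutes
3. Rate = 14 / 14 = 1.0 events per minute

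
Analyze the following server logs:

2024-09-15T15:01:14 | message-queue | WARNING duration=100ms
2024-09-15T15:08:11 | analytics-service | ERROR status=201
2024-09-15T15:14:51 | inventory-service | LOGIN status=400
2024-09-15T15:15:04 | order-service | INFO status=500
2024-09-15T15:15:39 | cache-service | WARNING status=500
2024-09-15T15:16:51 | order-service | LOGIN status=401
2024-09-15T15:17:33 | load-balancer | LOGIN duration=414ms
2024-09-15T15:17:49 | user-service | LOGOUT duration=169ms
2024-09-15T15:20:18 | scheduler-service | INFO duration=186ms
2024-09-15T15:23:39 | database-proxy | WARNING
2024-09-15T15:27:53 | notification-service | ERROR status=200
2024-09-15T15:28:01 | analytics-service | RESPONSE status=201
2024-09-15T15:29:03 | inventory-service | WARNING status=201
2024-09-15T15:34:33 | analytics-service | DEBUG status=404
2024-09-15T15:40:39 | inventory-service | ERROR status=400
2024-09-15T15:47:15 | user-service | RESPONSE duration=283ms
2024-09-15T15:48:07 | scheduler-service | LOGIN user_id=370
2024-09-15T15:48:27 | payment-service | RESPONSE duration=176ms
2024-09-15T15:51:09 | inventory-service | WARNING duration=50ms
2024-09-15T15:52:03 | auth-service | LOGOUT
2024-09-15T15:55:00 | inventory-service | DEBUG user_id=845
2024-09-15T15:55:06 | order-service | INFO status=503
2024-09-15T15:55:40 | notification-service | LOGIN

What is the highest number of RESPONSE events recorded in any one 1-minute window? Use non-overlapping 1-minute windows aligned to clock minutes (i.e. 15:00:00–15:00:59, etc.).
1

To find the burst window:

1. Divide the log period into non-overlapping 1-minute windows starting at 15:00
2. Count RESPONSE events in each window
3. Find the window with maximum count
4. Maximum events in a window: 1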